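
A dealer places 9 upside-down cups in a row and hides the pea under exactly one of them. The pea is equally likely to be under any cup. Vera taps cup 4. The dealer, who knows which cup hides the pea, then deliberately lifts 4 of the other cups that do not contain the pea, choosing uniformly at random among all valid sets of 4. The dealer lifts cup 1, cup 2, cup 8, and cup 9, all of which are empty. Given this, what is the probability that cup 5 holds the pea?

Apply Bayes' rule, conditioning on where the pea actually is.
If it is under any of cups 1, 2, 8, and 9 (prior 1/9 each): that cup was opened and seen not to hold the prize — ruled out; weight (1/9)·0 = 0 each.
If it is under any of cups 3, 5, 6, and 7 (prior 1/9 each): the dealer has 35 equally likely choices, so probability 1/35; weight (1/9)·(1/35) = 1/315 each.
If it is under cup 4 (prior 1/9): the dealer has 70 equally likely choices, so probability 1/70; weight (1/9)·(1/70) = 1/630.
The weights sum to 1/70.
So P(the pea under cup 5 | the dealer opened cup 1, cup 2, cup 8, and cup 9) = (1/315) / (1/70) = 2/9.

2/9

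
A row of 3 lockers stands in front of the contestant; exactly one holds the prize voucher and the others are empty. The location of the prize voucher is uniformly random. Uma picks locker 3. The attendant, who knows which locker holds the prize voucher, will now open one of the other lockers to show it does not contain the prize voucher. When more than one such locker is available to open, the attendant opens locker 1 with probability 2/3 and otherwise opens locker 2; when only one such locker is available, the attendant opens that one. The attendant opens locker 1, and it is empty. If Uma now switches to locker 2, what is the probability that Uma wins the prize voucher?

3/5

Apply Bayes' rule, conditioning on where the prize voucher actually is.
If it is in locker 1 (prior 1/3): the attendant opened locker 1, so this case is ruled out; weight (1/3)·0 = 0.
If it is in locker 2 (prior 1/3): only locker 1 is available, probability 1; weight (1/3)·1 = 1/3.
If it is in locker 3 (prior 1/3): locker 1 is available, opened with probability 2/3; weight (1/3)·(2/3) = 2/9.
The weights sum to 5/9.
So P(the prize voucher in locker 2 | the attendant opened locker 1) = (1/3) / (5/9) = 3/5.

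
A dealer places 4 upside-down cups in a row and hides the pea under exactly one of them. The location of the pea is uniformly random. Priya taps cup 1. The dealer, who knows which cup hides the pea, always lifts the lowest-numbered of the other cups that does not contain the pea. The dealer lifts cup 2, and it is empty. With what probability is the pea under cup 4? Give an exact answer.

1/3

Condition on the true location of the pea.
If it is under any of cups 1, 3, and 4 (prior 1/4 each): cup 2 is the lowest-numbered option available, probability 1; weight (1/4)·1 = 1/4 each.
If it is under cup 2 (prior 1/4): the dealer opened cup 2, so this case is ruled out; weight (1/4)·0 = 0.
The weights sum to 3/4.
So P(the pea under cup 4 | the dealer opened cup 2) = (1/4) / (3/4) = 1/3.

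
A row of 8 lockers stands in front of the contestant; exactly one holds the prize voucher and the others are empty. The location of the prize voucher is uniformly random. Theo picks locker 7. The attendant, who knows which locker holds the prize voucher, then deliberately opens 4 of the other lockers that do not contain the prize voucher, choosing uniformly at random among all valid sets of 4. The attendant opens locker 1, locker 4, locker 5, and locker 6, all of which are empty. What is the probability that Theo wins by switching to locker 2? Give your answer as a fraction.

Apply Bayes' rule, conditioning on where the prize voucher actually is.
If it is in any of lockers 1, 4, 5, and 6 (prior 1/8 each): that locker was opened and seen not to hold the prize — ruled out; weight (1/8)·0 = 0 each.
If it is in any of lockers 2, 3, and 8 (prior 1/8 each): the attendant has 15 equally likely choices, so probability 1/15; weight (1/8)·(1/15) = 1/120 each.
If it is in locker 7 (prior 1/8): the attendant has 35 equally likely choices, so probability 1/35; weight (1/8)·(1/35) = 1/280.
The weights sum to 1/35.
So P(the prize voucher in locker 2 | the attendant opened locker 1, locker 4, locker 5, and locker 6) = (1/120) / (1/35) = 7/24.

7/24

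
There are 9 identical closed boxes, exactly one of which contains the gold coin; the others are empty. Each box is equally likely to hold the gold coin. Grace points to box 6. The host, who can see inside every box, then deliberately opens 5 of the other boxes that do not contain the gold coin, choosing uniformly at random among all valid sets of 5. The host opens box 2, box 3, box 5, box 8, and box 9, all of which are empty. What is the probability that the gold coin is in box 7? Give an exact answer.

Apply Bayes' rule, conditioning on where the gold coin actually is.
If it is in any of boxes 1, 4, and 7 (prior 1/9 each): the host has 21 equally likely choices, so probability 1/21; weight (1/9)·(1/21) = 1/189 each.
If it is in any of boxes 2, 3, 5, 8, and 9 (prior 1/9 each): that box was opened and seen not to hold the prize — ruled out; weight (1/9)·0 = 0 each.
If it is in box 6 (prior 1/9): the host has 56 equally likely choices, so probability 1/56; weight (1/9)·(1/56) = 1/504.
The weights sum to 1/56.
So P(the gold coin in box 7 | the host opened box 2, box 3, box 5, box 8, and box 9) = (1/189) / (1/56) = 8/27.

8/27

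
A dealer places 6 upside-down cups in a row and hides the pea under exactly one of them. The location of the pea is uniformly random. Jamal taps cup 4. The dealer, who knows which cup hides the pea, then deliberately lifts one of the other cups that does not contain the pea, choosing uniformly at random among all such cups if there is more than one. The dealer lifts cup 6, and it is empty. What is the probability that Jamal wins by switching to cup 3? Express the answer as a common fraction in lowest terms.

Condition on the true location of the pea.
If it is under any of cups 1, 2, 3, and 5 (prior 1/6 each): the dealer has 4 equally likely choices, so probability 1/4; weight (1/6)·(1/4) = 1/24 each.
If it is under cup 4 (prior 1/6): the dealer has 5 equally likely choices, so probability 1/5; weight (1/6)·(1/5) = 1/30.
If it is under cup 6 (prior 1/6): the dealer opened cup 6, so this case is ruled out; weight (1/6)·0 = 0.
The weights sum to 1/5.
So P(the pea under cup 3 | the dealer opened cup 6) = (1/24) / (1/5) = 5/24.

5/24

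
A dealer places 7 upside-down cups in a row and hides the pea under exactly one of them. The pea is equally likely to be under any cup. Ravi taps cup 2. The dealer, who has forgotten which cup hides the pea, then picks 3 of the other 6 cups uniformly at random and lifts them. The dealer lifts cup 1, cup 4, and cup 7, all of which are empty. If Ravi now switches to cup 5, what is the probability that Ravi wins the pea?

1/4

Apply Bayes' rule, conditioning on where the pea actually is.
If it is under any of cups 1, 4, and 7 (prior 1/7 each): that cup was opened and seen not to hold the prize — ruled out; weight (1/7)·0 = 0 each.
If it is under any of cups 2, 3, 5, and 6 (prior 1/7 each): the dealer picks exactly this set with probability 1/20 regardless, and none is the prize; weight (1/7)·(1/20) = 1/140 each.
The weights sum to 1/35.
So P(the pea under cup 5 | the dealer opened cup 1, cup 4, and cup 7) = (1/140) / (1/35) = 1/4.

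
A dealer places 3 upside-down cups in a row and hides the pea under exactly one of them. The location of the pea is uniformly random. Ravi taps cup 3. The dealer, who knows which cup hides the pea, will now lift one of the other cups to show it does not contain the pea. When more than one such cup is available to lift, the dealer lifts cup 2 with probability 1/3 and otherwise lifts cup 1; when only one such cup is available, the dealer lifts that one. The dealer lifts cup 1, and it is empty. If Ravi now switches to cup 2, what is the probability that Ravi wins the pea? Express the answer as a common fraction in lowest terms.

Consider each possible location of the pea in turn.
If it is under cup 1 (prior 1/3): the dealer opened cup 1, so this case is ruled out; weight (1/3)·0 = 0.
If it is under cup 2 (prior 1/3): only cup 1 is available, probability 1; weight (1/3)·1 = 1/3.
If it is under cup 3 (prior 1/3): cup 2 is available but not opened, probability 2/3; weight (1/3)·(2/3) = 2/9.
The weights sum to 5/9.
So P(the pea under cup 2 | the dealer opened cup 1) = (1/3) / (5/9) = 3/5.

3/5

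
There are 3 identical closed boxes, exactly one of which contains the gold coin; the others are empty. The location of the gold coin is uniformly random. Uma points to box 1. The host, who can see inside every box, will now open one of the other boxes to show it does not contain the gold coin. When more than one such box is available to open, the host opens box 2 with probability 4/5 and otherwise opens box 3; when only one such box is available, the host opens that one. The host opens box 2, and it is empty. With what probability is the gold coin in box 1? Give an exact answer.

4/9

Consider each possible location of the gold coin in turn.
If it is in box 1 (prior 1/3): box 2 is available, opened with probability 4/5; weight (1/3)·(4/5) = 4/15.
If it is in box 2 (prior 1/3): the host opened box 2, so this case is ruled out; weight (1/3)·0 = 0.
If it is in box 3 (prior 1/3): only box 2 is available, probability 1; weight (1/3)·1 = 1/3.
The weights sum to 3/5.
So P(the gold coin in box 1 | the host opened box 2) = (4/15) / (3/5) = 4/9.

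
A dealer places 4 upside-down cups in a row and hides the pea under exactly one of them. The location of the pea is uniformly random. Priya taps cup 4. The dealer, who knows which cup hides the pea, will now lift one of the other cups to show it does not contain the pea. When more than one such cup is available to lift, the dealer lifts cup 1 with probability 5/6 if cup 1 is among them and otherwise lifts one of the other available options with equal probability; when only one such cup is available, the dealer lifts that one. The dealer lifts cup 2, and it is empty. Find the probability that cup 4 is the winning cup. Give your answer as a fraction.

Apply Bayes' rule, conditioning on where the pea actually is.
If it is under cup 1 (prior 1/4): cup 1 holds the prize so is unavailable; the dealer chooses uniformly among the 2 others, probability 1/2; weight (1/4)·(1/2) = 1/8.
If it is under cup 2 (prior 1/4): the dealer opened cup 2, so this case is ruled out; weight (1/4)·0 = 0.
If it is under cup 3 (prior 1/4): cup 1 is available but not opened, probability 1/6; weight (1/4)·(1/6) = 1/24.
If it is under cup 4 (prior 1/4): cup 1 is available but not opened; cup 2 gets probability (1 − 5/6)/2 = 1/12; weight (1/4)·(1/12) = 1/48.
The weights sum to 3/16.
So P(the pea under cup 4 | the dealer opened cup 2) = (1/48) / (3/16) = 1/9.

1/9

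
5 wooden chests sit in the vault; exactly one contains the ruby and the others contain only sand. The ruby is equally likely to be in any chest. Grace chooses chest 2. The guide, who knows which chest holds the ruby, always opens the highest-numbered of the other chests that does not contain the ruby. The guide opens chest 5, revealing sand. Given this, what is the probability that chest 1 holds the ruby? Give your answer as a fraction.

1/4

Condition on the true location of the ruby.
If it is in any of chests 1, 2, 3, and 4 (prior 1/5 each): chest 5 is the highest-numbered option available, probability 1; weight (1/5)·1 = 1/5 each.
If it is in chest 5 (prior 1/5): the guide opened chest 5, so this case is ruled out; weight (1/5)·0 = 0.
The weights sum to 4/5.
So P(the ruby in chest 1 | the guide opened chest 5) = (1/5) / (4/5) = 1/4.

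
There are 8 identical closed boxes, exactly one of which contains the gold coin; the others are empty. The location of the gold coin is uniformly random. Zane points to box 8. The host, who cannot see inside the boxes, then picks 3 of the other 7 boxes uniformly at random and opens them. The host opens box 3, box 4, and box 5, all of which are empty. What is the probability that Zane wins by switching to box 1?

Consider each possible location of the gold coin in turn.
If it is in any of boxes 1, 2, 6, 7, and 8 (prior 1/8 each): the host picks exactly this set with probability 1/35 regardless, and none is the prize; weight (1/8)·(1/35) = 1/280 each.
If it is in any of boxes 3, 4, and 5 (prior 1/8 each): that box was opened and seen not to hold the prize — ruled out; weight (1/8)·0 = 0 each.
The weights sum to 1/56.
So P(the gold coin in box 1 | the host opened box 3, box 4, and box 5) = (1/280) / (1/56) = 1/5.

1/5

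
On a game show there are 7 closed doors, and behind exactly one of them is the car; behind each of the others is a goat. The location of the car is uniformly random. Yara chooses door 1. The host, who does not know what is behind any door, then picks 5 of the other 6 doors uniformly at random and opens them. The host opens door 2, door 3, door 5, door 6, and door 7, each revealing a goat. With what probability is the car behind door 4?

1/2

Because the host chose which doors to open without knowing where the car is, the choice is independent of the prize location. Learning that none of the 5 opened doors holds the car simply rules out those 5 locations and leaves the remaining 2 doors still equally likely by symmetry.
So P(the car behind door 4) = 1/2.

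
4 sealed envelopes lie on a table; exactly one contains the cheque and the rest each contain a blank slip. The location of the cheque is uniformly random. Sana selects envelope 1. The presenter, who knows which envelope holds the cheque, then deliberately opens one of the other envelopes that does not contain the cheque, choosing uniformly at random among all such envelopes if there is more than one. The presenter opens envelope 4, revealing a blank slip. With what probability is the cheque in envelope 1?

Consider each possible location of the cheque in turn.
If it is in envelope 1 (prior 1/4): the presenter has 3 equally likely choices, so probability 1/3; weight (1/4)·(1/3) = 1/12.
If it is in either of envelopes 2 and 3 (prior 1/4 each): the presenter has 2 equally likely choices, so probability 1/2; weight (1/4)·(1/2) = 1/8 each.
If it is in envelope 4 (prior 1/4): the presenter opened envelope 4, so this case is ruled out; weight (1/4)·0 = 0.
The weights sum to 1/3.
So P(the cheque in envelope 1 | the presenter opened envelope 4) = (1/12) / (1/3) = 1/4.

1/4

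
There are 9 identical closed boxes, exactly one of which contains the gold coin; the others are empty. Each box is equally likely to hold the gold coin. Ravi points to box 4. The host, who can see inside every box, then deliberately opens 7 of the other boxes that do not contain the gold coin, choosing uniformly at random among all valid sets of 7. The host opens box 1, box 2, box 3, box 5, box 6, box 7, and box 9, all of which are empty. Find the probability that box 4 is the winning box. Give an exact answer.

Consider each possible location of the gold coin in turn.
If it is in any of boxes 1, 2, 3, 5, 6, 7, and 9 (prior 1/9 each): that box was opened and seen not to hold the prize — ruled out; weight (1/9)·0 = 0 each.
If it is in box 4 (prior 1/9): the host has 8 equally likely choices, so probability 1/8; weight (1/9)·(1/8) = 1/72.
If it is in box 8 (prior 1/9): the host has no choice, probability 1; weight (1/9)·1 = 1/9.
The weights sum to 1/8.
So P(the gold coin in box 4 | the host opened box 1, box 2, box 3, box 5, box 6, box 7, and box 9) = (1/72) / (1/8) = 1/9.

1/9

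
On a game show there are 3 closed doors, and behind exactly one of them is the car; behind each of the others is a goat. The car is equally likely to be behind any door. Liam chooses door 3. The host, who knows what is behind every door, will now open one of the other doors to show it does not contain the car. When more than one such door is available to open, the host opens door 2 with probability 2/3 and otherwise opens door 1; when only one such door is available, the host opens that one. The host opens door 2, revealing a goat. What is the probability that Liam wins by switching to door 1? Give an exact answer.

Condition on the true location of the car.
If it is behind door 1 (prior 1/3): only door 2 is available, probability 1; weight (1/3)·1 = 1/3.
If it is behind door 2 (prior 1/3): the host opened door 2, so this case is ruled out; weight (1/3)·0 = 0.
If it is behind door 3 (prior 1/3): door 2 is available, opened with probability 2/3; weight (1/3)·(2/3) = 2/9.
The weights sum to 5/9.
So P(the car behind door 1 | the host opened door 2) = (1/3) / (5/9) = 3/5.

3/5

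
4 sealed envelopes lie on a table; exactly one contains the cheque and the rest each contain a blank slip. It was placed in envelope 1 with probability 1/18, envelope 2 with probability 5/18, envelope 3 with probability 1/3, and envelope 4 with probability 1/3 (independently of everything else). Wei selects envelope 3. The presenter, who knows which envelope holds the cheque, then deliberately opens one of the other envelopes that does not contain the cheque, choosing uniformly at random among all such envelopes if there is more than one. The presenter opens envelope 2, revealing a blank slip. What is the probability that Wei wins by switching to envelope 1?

Consider each possible location of the cheque in turn.
If it is in envelope 1 (prior 1/18): the presenter has 2 equally likely choices, so probability 1/2; weight (1/18)·(1/2) = 1/36.
If it is in envelope 2 (prior 5/18): the presenter opened envelope 2, so this case is ruled out; weight (5/18)·0 = 0.
If it is in envelope 3 (prior 1/3): the presenter has 3 equally likely choices, so probability 1/3; weight (1/3)·(1/3) = 1/9.
If it is in envelope 4 (prior 1/3): the presenter has 2 equally likely choices, so probability 1/2; weight (1/3)·(1/2) = 1/6.
The weights sum to 11/36.
So P(the cheque in envelope 1 | the presenter opened envelope 2) = (1/36) / (11/36) = 1/11.

1/11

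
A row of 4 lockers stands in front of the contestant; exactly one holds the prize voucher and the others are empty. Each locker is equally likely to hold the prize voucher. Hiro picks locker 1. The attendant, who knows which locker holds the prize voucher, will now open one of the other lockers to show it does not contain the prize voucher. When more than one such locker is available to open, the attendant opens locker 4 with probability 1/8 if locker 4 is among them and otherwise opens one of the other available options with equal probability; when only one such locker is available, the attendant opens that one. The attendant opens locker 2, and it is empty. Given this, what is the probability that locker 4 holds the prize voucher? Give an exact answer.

8/29

Consider each possible location of the prize voucher in turn.
If it is in locker 1 (prior 1/4): locker 4 is available but not opened; locker 2 gets probability (1 − 1/8)/2 = 7/16; weight (1/4)·(7/16) = 7/64.
If it is in locker 2 (prior 1/4): the attendant opened locker 2, so this case is ruled out; weight (1/4)·0 = 0.
If it is in locker 3 (prior 1/4): locker 4 is available but not opened, probability 7/8; weight (1/4)·(7/8) = 7/32.
If it is in locker 4 (prior 1/4): locker 4 holds the prize so is unavailable; the attendant chooses uniformly among the 2 others, probability 1/2; weight (1/4)·(1/2) = 1/8.
The weights sum to 29/64.
So P(the prize voucher in locker 4 | the attendant opened locker 2) = (1/8) / (29/64) = 8/29.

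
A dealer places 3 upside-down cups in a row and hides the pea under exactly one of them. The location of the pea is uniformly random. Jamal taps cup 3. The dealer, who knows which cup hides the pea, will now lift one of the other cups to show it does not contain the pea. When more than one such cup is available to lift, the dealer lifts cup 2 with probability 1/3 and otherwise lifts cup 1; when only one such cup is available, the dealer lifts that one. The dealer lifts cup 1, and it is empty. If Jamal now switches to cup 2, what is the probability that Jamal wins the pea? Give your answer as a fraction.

Apply Bayes' rule, conditioning on where the pea actually is.
If it is under cup 1 (prior 1/3): the dealer opened cup 1, so this case is ruled out; weight (1/3)·0 = 0.
If it is under cup 2 (prior 1/3): only cup 1 is available, probability 1; weight (1/3)·1 = 1/3.
If it is under cup 3 (prior 1/3): cup 2 is available but not opened, probability 2/3; weight (1/3)·(2/3) = 2/9.
The weights sum to 5/9.
So P(the pea under cup 2 | the dealer opened cup 1) = (1/3) / (5/9) = 3/5.

3/5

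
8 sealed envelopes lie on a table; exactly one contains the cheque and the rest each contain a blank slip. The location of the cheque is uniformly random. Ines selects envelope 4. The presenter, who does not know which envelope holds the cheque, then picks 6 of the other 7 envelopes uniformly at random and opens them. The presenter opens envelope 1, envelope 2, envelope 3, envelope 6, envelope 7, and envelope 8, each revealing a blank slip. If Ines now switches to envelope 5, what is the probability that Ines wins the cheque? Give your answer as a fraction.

Apply Bayes' rule, conditioning on where the cheque actually is.
If it is in any of envelopes 1, 2, 3, 6, 7, and 8 (prior 1/8 each): that envelope was opened and seen not to hold the prize — ruled out; weight (1/8)·0 = 0 each.
If it is in either of envelopes 4 and 5 (prior 1/8 each): the presenter picks exactly this set with probability 1/7 regardless, and none is the prize; weight (1/8)·(1/7) = 1/56 each.
The weights sum to 1/28.
So P(the cheque in envelope 5 | the presenter opened envelope 1, envelope 2, envelope 3, envelope 6, envelope 7, and envelope 8) = (1/56) / (1/28) = 1/2.

1/2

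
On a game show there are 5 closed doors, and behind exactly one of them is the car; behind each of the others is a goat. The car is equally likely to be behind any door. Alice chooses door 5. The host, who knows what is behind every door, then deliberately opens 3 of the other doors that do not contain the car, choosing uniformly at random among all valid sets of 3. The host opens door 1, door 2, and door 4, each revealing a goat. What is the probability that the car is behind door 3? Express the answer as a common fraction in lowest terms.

Condition on the true location of the car.
If it is behind any of doors 1, 2, and 4 (prior 1/5 each): that door was opened and seen not to hold the prize — ruled out; weight (1/5)·0 = 0 each.
If it is behind door 3 (prior 1/5): the host has no choice, probability 1; weight (1/5)·1 = 1/5.
If it is behind door 5 (prior 1/5): the host has 4 equally likely choices, so probability 1/4; weight (1/5)·(1/4) = 1/20.
The weights sum to 1/4.
So P(the car behind door 3 | the host opened door 1, door 2, and door 4) = (1/5) / (1/4) = 4/5.

4/5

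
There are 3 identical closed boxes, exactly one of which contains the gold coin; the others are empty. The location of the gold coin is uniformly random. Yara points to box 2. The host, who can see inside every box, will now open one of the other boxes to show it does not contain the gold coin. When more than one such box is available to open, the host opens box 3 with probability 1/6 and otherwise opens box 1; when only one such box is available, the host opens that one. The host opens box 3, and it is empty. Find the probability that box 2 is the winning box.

1/7

Condition on the true location of the gold coin.
If it is in box 1 (prior 1/3): only box 3 is available, probability 1; weight (1/3)·1 = 1/3.
If it is in box 2 (prior 1/3): box 3 is available, opened with probability 1/6; weight (1/3)·(1/6) = 1/18.
If it is in box 3 (prior 1/3): the host opened box 3, so this case is ruled out; weight (1/3)·0 = 0.
The weights sum to 7/18.
So P(the gold coin in box 2 | the host opened box 3) = (1/18) / (7/18) = 1/7.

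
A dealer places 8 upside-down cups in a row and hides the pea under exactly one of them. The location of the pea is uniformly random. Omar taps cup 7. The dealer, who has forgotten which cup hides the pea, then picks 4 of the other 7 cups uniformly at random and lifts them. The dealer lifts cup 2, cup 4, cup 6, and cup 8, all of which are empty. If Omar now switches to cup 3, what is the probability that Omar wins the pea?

Because the dealer chose which cups to lift without knowing where the pea is, the choice is independent of the prize location. Learning that none of the 4 opened cups holds the pea simply rules out those 4 locations and leaves the remaining 4 cups still equally likely by symmetry.
So P(the pea under cup 3) = 1/4.

1/4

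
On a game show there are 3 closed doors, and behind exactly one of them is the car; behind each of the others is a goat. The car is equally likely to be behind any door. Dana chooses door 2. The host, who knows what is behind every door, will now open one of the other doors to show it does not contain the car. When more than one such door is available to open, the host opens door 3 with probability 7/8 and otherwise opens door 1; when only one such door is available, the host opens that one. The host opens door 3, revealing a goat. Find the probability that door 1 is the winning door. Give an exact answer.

Apply Bayes' rule, conditioning on where the car actually is.
If it is behind door 1 (prior 1/3): only door 3 is available, probability 1; weight (1/3)·1 = 1/3.
If it is behind door 2 (prior 1/3): door 3 is available, opened with probability 7/8; weight (1/3)·(7/8) = 7/24.
If it is behind door 3 (prior 1/3): the host opened door 3, so this case is ruled out; weight (1/3)·0 = 0.
The weights sum to 5/8.
So P(the car behind door 1 | the host opened door 3) = (1/3) / (5/8) = 8/15.

8/15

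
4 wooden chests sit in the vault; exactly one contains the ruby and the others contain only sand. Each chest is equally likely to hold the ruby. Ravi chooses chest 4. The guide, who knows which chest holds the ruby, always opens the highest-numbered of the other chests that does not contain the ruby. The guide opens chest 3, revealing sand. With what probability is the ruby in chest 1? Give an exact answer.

1/3

Consider each possible location of the ruby in turn.
If it is in any of chests 1, 2, and 4 (prior 1/4 each): chest 3 is the highest-numbered option available, probability 1; weight (1/4)·1 = 1/4 each.
If it is in chest 3 (prior 1/4): the guide opened chest 3, so this case is ruled out; weight (1/4)·0 = 0.
The weights sum to 3/4.
So P(the ruby in chest 1 | the guide opened chest 3) = (1/4) / (3/4) = 1/3.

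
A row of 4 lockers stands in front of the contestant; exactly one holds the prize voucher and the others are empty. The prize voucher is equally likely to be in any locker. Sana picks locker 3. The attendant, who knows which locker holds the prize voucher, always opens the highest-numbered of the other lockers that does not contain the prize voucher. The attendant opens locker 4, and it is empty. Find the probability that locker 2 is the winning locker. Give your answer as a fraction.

Consider each possible location of the prize voucher in turn.
If it is in any of lockers 1, 2, and 3 (prior 1/4 each): locker 4 is the highest-numbered option available, probability 1; weight (1/4)·1 = 1/4 each.
If it is in locker 4 (prior 1/4): the attendant opened locker 4, so this case is ruled out; weight (1/4)·0 = 0.
The weights sum to 3/4.
So P(the prize voucher in locker 2 | the attendant opened locker 4) = (1/4) / (3/4) = 1/3.

1/3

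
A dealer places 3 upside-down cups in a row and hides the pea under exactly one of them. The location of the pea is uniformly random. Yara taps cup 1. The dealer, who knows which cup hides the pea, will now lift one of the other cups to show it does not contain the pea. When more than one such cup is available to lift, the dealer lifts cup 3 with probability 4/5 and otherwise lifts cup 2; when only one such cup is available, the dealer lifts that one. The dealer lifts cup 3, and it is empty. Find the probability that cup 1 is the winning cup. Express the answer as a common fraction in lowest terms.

4/9

Consider each possible location of the pea in turn.
If it is under cup 1 (prior 1/3): cup 3 is available, opened with probability 4/5; weight (1/3)·(4/5) = 4/15.
If it is under cup 2 (prior 1/3): only cup 3 is available, probability 1; weight (1/3)·1 = 1/3.
If it is under cup 3 (prior 1/3): the dealer opened cup 3, so this case is ruled out; weight (1/3)·0 = 0.
The weights sum to 3/5.
So P(the pea under cup 1 | the dealer opened cup 3) = (4/15) / (3/5) = 4/9.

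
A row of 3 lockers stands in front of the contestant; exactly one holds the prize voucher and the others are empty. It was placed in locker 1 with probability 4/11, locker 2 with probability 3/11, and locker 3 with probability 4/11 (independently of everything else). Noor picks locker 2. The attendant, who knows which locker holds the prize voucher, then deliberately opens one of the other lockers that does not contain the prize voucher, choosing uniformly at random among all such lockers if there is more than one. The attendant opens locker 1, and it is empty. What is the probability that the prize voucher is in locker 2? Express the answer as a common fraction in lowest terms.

Apply Bayes' rule, conditioning on where the prize voucher actually is.
If it is in locker 1 (prior 4/11): the attendant opened locker 1, so this case is ruled out; weight (4/11)·0 = 0.
If it is in locker 2 (prior 3/11): the attendant has 2 equally likely choices, so probability 1/2; weight (3/11)·(1/2) = 3/22.
If it is in locker 3 (prior 4/11): the attendant has no choice, probability 1; weight (4/11)·1 = 4/11.
The weights sum to 1/2.
So P(the prize voucher in locker 2 | the attendant opened locker 1) = (3/22) / (1/2) = 3/11.

3/11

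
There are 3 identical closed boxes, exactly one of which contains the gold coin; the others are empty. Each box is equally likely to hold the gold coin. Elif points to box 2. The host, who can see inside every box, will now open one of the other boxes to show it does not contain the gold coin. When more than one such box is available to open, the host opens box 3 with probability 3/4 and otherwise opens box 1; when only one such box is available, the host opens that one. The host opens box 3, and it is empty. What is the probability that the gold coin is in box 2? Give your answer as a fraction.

3/7

Condition on the true location of the gold coin.
If it is in box 1 (prior 1/3): only box 3 is available, probability 1; weight (1/3)·1 = 1/3.
If it is in box 2 (prior 1/3): box 3 is available, opened with probability 3/4; weight (1/3)·(3/4) = 1/4.
If it is in box 3 (prior 1/3): the host opened box 3, so this case is ruled out; weight (1/3)·0 = 0.
The weights sum to 7/12.
So P(the gold coin in box 2 | the host opened box 3) = (1/4) / (7/12) = 3/7.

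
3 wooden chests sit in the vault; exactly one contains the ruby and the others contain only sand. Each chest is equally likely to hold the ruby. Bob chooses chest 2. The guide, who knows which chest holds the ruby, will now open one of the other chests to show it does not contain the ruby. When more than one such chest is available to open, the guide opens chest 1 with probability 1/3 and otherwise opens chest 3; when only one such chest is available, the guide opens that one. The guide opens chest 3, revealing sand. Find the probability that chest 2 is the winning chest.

Apply Bayes' rule, conditioning on where the ruby actually is.
If it is in chest 1 (prior 1/3): only chest 3 is available, probability 1; weight (1/3)·1 = 1/3.
If it is in chest 2 (prior 1/3): chest 1 is available but not opened, probability 2/3; weight (1/3)·(2/3) = 2/9.
If it is in chest 3 (prior 1/3): the guide opened chest 3, so this case is ruled out; weight (1/3)·0 = 0.
The weights sum to 5/9.
So P(the ruby in chest 2 | the guide opened chest 3) = (2/9) / (5/9) = 2/5.

2/5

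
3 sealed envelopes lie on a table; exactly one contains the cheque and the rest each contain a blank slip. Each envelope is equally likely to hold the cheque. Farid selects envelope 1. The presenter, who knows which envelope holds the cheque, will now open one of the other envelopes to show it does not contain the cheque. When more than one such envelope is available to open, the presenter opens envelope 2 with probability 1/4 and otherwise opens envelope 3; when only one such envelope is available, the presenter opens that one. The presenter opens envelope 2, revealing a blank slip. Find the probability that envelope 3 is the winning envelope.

Condition on the true location of the cheque.
If it is in envelope 1 (prior 1/3): envelope 2 is available, opened with probability 1/4; weight (1/3)·(1/4) = 1/12.
If it is in envelope 2 (prior 1/3): the presenter opened envelope 2, so this case is ruled out; weight (1/3)·0 = 0.
If it is in envelope 3 (prior 1/3): only envelope 2 is available, probability 1; weight (1/3)·1 = 1/3.
The weights sum to 5/12.
So P(the cheque in envelope 3 | the presenter opened envelope 2) = (1/3) / (5/12) = 4/5.

4/5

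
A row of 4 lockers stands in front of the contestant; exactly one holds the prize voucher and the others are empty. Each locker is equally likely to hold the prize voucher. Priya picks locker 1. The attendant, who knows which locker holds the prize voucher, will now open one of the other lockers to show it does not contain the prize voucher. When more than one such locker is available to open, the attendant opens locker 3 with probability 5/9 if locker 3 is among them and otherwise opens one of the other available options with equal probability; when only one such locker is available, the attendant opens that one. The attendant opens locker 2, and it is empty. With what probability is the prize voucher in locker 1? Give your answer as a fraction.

Apply Bayes' rule, conditioning on where the prize voucher actually is.
If it is in locker 1 (prior 1/4): locker 3 is available but not opened; locker 2 gets probability (1 − 5/9)/2 = 2/9; weight (1/4)·(2/9) = 1/18.
If it is in locker 2 (prior 1/4): the attendant opened locker 2, so this case is ruled out; weight (1/4)·0 = 0.
If it is in locker 3 (prior 1/4): locker 3 holds the prize so is unavailable; the attendant chooses uniformly among the 2 others, probability 1/2; weight (1/4)·(1/2) = 1/8.
If it is in locker 4 (prior 1/4): locker 3 is available but not opened, probability 4/9; weight (1/4)·(4/9) = 1/9.
The weights sum to 7/24.
So P(the prize voucher in locker 1 | the attendant opened locker 2) = (1/18) / (7/24) = 4/21.

4/21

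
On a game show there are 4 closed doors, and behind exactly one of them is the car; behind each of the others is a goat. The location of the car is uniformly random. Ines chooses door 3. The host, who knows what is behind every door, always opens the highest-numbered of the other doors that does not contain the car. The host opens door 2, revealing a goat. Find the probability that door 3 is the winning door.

0

Apply Bayes' rule, conditioning on where the car actually is.
If it is behind either of doors 1 and 3 (prior 1/4 each): the host would have opened door 4 instead, probability 0; weight (1/4)·0 = 0 each.
If it is behind door 2 (prior 1/4): the host opened door 2, so this case is ruled out; weight (1/4)·0 = 0.
If it is behind door 4 (prior 1/4): door 2 is the highest-numbered option available, probability 1; weight (1/4)·1 = 1/4.
The weights sum to 1/4.
So P(the car behind door 3 | the host opened door 2) = 0 / (1/4) = 0.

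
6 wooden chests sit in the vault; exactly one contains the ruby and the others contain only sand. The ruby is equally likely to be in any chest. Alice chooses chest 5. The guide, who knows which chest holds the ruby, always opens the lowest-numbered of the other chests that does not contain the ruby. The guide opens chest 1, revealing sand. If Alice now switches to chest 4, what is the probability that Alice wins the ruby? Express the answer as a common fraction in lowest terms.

Consider each possible location of the ruby in turn.
If it is in chest 1 (prior 1/6): the guide opened chest 1, so this case is ruled out; weight (1/6)·0 = 0.
If it is in any of chests 2, 3, 4, 5, and 6 (prior 1/6 each): chest 1 is the lowest-numbered option available, probability 1; weight (1/6)·1 = 1/6 each.
The weights sum to 5/6.
So P(the ruby in chest 4 | the guide opened chest 1) = (1/6) / (5/6) = 1/5.

1/5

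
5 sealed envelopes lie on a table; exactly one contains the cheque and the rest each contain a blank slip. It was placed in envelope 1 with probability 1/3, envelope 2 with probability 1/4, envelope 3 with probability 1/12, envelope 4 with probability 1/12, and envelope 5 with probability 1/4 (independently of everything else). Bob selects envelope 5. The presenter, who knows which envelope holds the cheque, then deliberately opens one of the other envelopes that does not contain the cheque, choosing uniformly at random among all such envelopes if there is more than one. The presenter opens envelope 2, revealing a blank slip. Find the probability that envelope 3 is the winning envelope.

Consider each possible location of the cheque in turn.
If it is in envelope 1 (prior 1/3): the presenter has 3 equally likely choices, so probability 1/3; weight (1/3)·(1/3) = 1/9.
If it is in envelope 2 (prior 1/4): the presenter opened envelope 2, so this case is ruled out; weight (1/4)·0 = 0.
If it is in either of envelopes 3 and 4 (prior 1/12 each): the presenter has 3 equally likely choices, so probability 1/3; weight (1/12)·(1/3) = 1/36 each.
If it is in envelope 5 (prior 1/4): the presenter has 4 equally likely choices, so probability 1/4; weight (1/4)·(1/4) = 1/16.
The weights sum to 11/48.
So P(the cheque in envelope 3 | the presenter opened envelope 2) = (1/36) / (11/48) = 4/33.

4/33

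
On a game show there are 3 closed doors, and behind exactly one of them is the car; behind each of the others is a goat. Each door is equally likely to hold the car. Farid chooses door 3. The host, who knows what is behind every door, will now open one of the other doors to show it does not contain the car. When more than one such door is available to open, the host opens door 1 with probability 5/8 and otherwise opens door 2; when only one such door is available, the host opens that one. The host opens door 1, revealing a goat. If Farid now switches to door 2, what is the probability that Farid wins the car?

8/13

Consider each possible location of the car in turn.
If it is behind door 1 (prior 1/3): the host opened door 1, so this case is ruled out; weight (1/3)·0 = 0.
If it is behind door 2 (prior 1/3): only door 1 is available, probability 1; weight (1/3)·1 = 1/3.
If it is behind door 3 (prior 1/3): door 1 is available, opened with probability 5/8; weight (1/3)·(5/8) = 5/24.
The weights sum to 13/24.
So P(the car behind door 2 | the host opened door 1) = (1/3) / (13/24) = 8/13.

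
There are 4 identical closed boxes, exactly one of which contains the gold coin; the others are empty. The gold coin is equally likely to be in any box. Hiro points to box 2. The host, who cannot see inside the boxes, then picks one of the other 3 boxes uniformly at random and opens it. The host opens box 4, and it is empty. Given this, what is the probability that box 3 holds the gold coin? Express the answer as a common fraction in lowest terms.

Consider each possible location of the gold coin in turn.
If it is in any of boxes 1, 2, and 3 (prior 1/4 each): the host picks box 4 with probability 1/3 regardless, and it is not the prize; weight (1/4)·(1/3) = 1/12 each.
If it is in box 4 (prior 1/4): the host opened box 4, so this case is ruled out; weight (1/4)·0 = 0.
The weights sum to 1/4.
So P(the gold coin in box 3 | the host opened box 4) = (1/12) / (1/4) = 1/3.

1/3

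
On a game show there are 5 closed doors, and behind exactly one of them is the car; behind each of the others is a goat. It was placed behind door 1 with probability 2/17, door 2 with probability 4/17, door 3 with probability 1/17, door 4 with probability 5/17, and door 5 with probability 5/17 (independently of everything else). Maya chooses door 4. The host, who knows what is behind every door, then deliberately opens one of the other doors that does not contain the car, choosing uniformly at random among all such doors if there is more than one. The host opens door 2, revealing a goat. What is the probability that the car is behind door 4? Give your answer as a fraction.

15/47

Apply Bayes' rule, conditioning on where the car actually is.
If it is behind door 1 (prior 2/17): the host has 3 equally likely choices, so probability 1/3; weight (2/17)·(1/3) = 2/51.
If it is behind door 2 (prior 4/17): the host opened door 2, so this case is ruled out; weight (4/17)·0 = 0.
If it is behind door 3 (prior 1/17): the host has 3 equally likely choices, so probability 1/3; weight (1/17)·(1/3) = 1/51.
If it is behind door 4 (prior 5/17): the host has 4 equally likely choices, so probability 1/4; weight (5/17)·(1/4) = 5/68.
If it is behind door 5 (prior 5/17): the host has 3 equally likely choices, so probability 1/3; weight (5/17)·(1/3) = 5/51.
The weights sum to 47/204.
So P(the car behind door 4 | the host opened door 2) = (5/68) / (47/204) = 15/47.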